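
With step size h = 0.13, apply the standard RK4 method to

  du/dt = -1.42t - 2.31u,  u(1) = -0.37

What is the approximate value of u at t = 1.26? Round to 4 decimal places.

-0.5202

RK4: k1 = f(t_n, u_n); k2 = f(t_n + h/2, u_n + (h/2)·k1); k3 = f(t_n + h/2, u_n + (h/2)·k2); k4 = f(t_n + h, u_n + h·k3); u_{n+1} = u_n + (h/6)·(k1 + 2k2 + 2k3 + k4).
t=1.000000, u=-0.370000:
  k1 = f(1.000000, -0.370000) = -0.565300
  k2 = f(1.065000, -0.406745) = -0.572720
  k3 = f(1.065000, -0.407227) = -0.571606
  k4 = f(1.130000, -0.444309) = -0.578247
  u ← -0.370000 + (0.13/6)·(k1 + 2k2 + 2k3 + k4) = -0.444364
t=1.130000, u=-0.444364:
  k1 = f(1.130000, -0.444364) = -0.578118
  k2 = f(1.195000, -0.481942) = -0.583614
  k3 = f(1.195000, -0.482299) = -0.582789
  k4 = f(1.260000, -0.520127) = -0.587707
  u ← -0.444364 + (0.13/6)·(k1 + 2k2 + 2k3 + k4) = -0.520168
u(1.26) ≈ -0.5202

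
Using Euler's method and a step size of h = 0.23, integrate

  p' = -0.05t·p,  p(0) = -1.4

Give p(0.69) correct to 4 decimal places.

Euler: p_{n+1} = p_n + h·f(t_n, p_n).
t=0.000000, p=-1.400000: f=0.000000 → p ← -1.400000 + 0.23·0.000000 = -1.400000
t=0.230000, p=-1.400000: f=0.016100 → p ← -1.400000 + 0.23·0.016100 = -1.396297
t=0.460000, p=-1.396297: f=0.032115 → p ← -1.396297 + 0.23·0.032115 = -1.388911
p(0.69) ≈ -1.3889

-1.3889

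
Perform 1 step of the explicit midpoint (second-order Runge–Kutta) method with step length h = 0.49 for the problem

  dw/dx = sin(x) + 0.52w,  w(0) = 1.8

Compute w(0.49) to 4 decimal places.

Midpoint: k1 = f(x_n, w_n); k2 = f(x_n + h/2, w_n + (h/2)·k1); w_{n+1} = w_n + h·k2.
x=0.000000, w=1.800000:
  k1 = f(0.000000, 1.800000) = 0.936000
  k2 = f(0.245000, 2.029320) = 1.297803
  w ← 1.800000 + 0.49·1.297803 = 2.435923
w(0.49) ≈ 2.4359

2.4359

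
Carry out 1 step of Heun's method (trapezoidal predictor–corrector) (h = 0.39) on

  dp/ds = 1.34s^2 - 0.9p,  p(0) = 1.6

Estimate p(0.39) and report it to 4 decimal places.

Heun: k1 = f(s_n, p_n); k2 = f(s_n + h, p_n + h·k1); p_{n+1} = p_n + (h/2)·(k1 + k2).
s=0.000000, p=1.600000:
  k1 = f(0.000000, 1.600000) = -1.440000
  k2 = f(0.390000, 1.038400) = -0.730746
  p ← 1.600000 + (0.39/2)·(-1.440000 + (-0.730746)) = 1.176705
p(0.39) ≈ 1.1767

1.1767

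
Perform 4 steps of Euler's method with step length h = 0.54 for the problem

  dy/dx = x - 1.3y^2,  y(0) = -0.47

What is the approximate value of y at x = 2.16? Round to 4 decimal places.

Euler: y_{n+1} = y_n + h·f(x_n, y_n).
x=0.000000, y=-0.470000: f=-0.287170 → y ← -0.470000 + 0.54·(-0.287170) = -0.625072
x=0.540000, y=-0.625072: f=0.032071 → y ← -0.625072 + 0.54·0.032071 = -0.607754
x=1.080000, y=-0.607754: f=0.599826 → y ← -0.607754 + 0.54·0.599826 = -0.283847
x=1.620000, y=-0.283847: f=1.515260 → y ← -0.283847 + 0.54·1.515260 = 0.534393
y(2.16) ≈ 0.5344

0.5344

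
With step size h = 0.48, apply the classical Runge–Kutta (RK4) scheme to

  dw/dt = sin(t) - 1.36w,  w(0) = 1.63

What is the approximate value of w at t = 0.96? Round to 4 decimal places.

0.7284

RK4: k1 = f(t_n, w_n); k2 = f(t_n + h/2, w_n + (h/2)·k1); k3 = f(t_n + h/2, w_n + (h/2)·k2); k4 = f(t_n + h, w_n + h·k3); w_{n+1} = w_n + (h/6)·(k1 + 2k2 + 2k3 + k4).
t=0.000000, w=1.630000:
  k1 = f(0.000000, 1.630000) = -2.216800
  k2 = f(0.240000, 1.097968) = -1.255534
  k3 = f(0.240000, 1.328672) = -1.569291
  k4 = f(0.480000, 0.876740) = -0.730588
  w ← 1.630000 + (0.48/6)·(k1 + 2k2 + 2k3 + k4) = 0.942237
t=0.480000, w=0.942237:
  k1 = f(0.480000, 0.942237) = -0.819663
  k2 = f(0.720000, 0.745518) = -0.354520
  k3 = f(0.720000, 0.857152) = -0.506342
  k4 = f(0.960000, 0.699193) = -0.131710
  w ← 0.942237 + (0.48/6)·(k1 + 2k2 + 2k3 + k4) = 0.728389
w(0.96) ≈ 0.7284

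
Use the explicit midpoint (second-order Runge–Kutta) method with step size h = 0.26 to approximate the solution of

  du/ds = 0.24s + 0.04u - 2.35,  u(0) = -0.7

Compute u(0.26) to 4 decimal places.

Midpoint: k1 = f(s_n, u_n); k2 = f(s_n + h/2, u_n + (h/2)·k1); u_{n+1} = u_n + h·k2.
s=0.000000, u=-0.700000:
  k1 = f(0.000000, -0.700000) = -2.378000
  k2 = f(0.130000, -1.009140) = -2.359166
  u ← -0.700000 + 0.26·(-2.359166) = -1.313383
u(0.26) ≈ -1.3134

-1.3134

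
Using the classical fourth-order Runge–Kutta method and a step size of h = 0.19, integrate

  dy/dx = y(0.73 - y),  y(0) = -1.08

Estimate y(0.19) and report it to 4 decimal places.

RK4: k1 = f(x_n, y_n); k2 = f(x_n + h/2, y_n + (h/2)·k1); k3 = f(x_n + h/2, y_n + (h/2)·k2); k4 = f(x_n + h, y_n + h·k3); y_{n+1} = y_n + (h/6)·(k1 + 2k2 + 2k3 + k4).
x=0.000000, y=-1.080000:
  k1 = f(0.000000, -1.080000) = -1.954800
  k2 = f(0.095000, -1.265706) = -2.525977
  k3 = f(0.095000, -1.319968) = -2.705892
  k4 = f(0.190000, -1.594119) = -3.704924
  y ← -1.080000 + (0.19/6)·(k1 + 2k2 + 2k3 + k4) = -1.590576
y(0.19) ≈ -1.5906

-1.5906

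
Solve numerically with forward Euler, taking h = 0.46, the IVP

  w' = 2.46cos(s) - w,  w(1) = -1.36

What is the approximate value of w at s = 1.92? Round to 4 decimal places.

Euler: w_{n+1} = w_n + h·f(s_n, w_n).
s=1.000000, w=-1.360000: f=2.689144 → w ← -1.360000 + 0.46·2.689144 = -0.122994
s=1.460000, w=-0.122994: f=0.394996 → w ← -0.122994 + 0.46·0.394996 = 0.058704
w(1.92) ≈ 0.0587

0.0587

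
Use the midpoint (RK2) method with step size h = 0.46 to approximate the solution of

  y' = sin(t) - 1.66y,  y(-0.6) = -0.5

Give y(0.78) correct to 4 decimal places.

0.1277

Midpoint: k1 = f(t_n, y_n); k2 = f(t_n + h/2, y_n + (h/2)·k1); y_{n+1} = y_n + h·k2.
t=-0.600000, y=-0.500000:
  k1 = f(-0.600000, -0.500000) = 0.265358
  k2 = f(-0.370000, -0.438968) = 0.367071
  y ← -0.500000 + 0.46·0.367071 = -0.331147
t=-0.140000, y=-0.331147:
  k1 = f(-0.140000, -0.331147) = 0.410161
  k2 = f(0.090000, -0.236810) = 0.482983
  y ← -0.331147 + 0.46·0.482983 = -0.108975
t=0.320000, y=-0.108975:
  k1 = f(0.320000, -0.108975) = 0.495465
  k2 = f(0.550000, 0.004982) = 0.514417
  y ← -0.108975 + 0.46·0.514417 = 0.127657
y(0.78) ≈ 0.1277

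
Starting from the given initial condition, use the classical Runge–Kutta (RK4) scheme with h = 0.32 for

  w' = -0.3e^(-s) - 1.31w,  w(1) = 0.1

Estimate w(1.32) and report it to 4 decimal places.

0.0414

RK4: k1 = f(s_n, w_n); k2 = f(s_n + h/2, w_n + (h/2)·k1); k3 = f(s_n + h/2, w_n + (h/2)·k2); k4 = f(s_n + h, w_n + h·k3); w_{n+1} = w_n + (h/6)·(k1 + 2k2 + 2k3 + k4).
s=1.000000, w=0.100000:
  k1 = f(1.000000, 0.100000) = -0.241364
  k2 = f(1.160000, 0.061382) = -0.174456
  k3 = f(1.160000, 0.072087) = -0.188480
  k4 = f(1.320000, 0.039686) = -0.132130
  w ← 0.100000 + (0.32/6)·(k1 + 2k2 + 2k3 + k4) = 0.041367
w(1.32) ≈ 0.0414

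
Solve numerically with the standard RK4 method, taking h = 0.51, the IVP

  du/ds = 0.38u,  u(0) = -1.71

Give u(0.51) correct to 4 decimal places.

RK4: k1 = f(s_n, u_n); k2 = f(s_n + h/2, u_n + (h/2)·k1); k3 = f(s_n + h/2, u_n + (h/2)·k2); k4 = f(s_n + h, u_n + h·k3); u_{n+1} = u_n + (h/6)·(k1 + 2k2 + 2k3 + k4).
s=0.000000, u=-1.710000:
  k1 = f(0.000000, -1.710000) = -0.649800
  k2 = f(0.255000, -1.875699) = -0.712766
  k3 = f(0.255000, -1.891755) = -0.718867
  k4 = f(0.510000, -2.076622) = -0.789116
  u ← -1.710000 + (0.51/6)·(k1 + 2k2 + 2k3 + k4) = -2.075685
u(0.51) ≈ -2.0757

-2.0757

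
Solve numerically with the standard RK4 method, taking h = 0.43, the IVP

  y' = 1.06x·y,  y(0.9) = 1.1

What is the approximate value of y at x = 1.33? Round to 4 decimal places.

1.8281

RK4: k1 = f(x_n, y_n); k2 = f(x_n + h/2, y_n + (h/2)·k1); k3 = f(x_n + h/2, y_n + (h/2)·k2); k4 = f(x_n + h, y_n + h·k3); y_{n+1} = y_n + (h/6)·(k1 + 2k2 + 2k3 + k4).
x=0.900000, y=1.100000:
  k1 = f(0.900000, 1.100000) = 1.049400
  k2 = f(1.115000, 1.325621) = 1.566751
  k3 = f(1.115000, 1.436852) = 1.698215
  k4 = f(1.330000, 1.830232) = 2.580262
  y ← 1.100000 + (0.43/6)·(k1 + 2k2 + 2k3 + k4) = 1.828104
y(1.33) ≈ 1.8281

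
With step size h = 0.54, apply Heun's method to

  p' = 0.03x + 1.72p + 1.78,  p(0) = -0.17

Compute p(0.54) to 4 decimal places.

Heun: k1 = f(x_n, p_n); k2 = f(x_n + h, p_n + h·k1); p_{n+1} = p_n + (h/2)·(k1 + k2).
x=0.000000, p=-0.170000:
  k1 = f(0.000000, -0.170000) = 1.487600
  k2 = f(0.540000, 0.633304) = 2.885483
  p ← -0.170000 + (0.54/2)·(1.487600 + 2.885483) = 1.010732
p(0.54) ≈ 1.0107

1.0107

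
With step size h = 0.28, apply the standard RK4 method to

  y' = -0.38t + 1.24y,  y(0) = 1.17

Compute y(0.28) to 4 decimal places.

RK4: k1 = f(t_n, y_n); k2 = f(t_n + h/2, y_n + (h/2)·k1); k3 = f(t_n + h/2, y_n + (h/2)·k2); k4 = f(t_n + h, y_n + h·k3); y_{n+1} = y_n + (h/6)·(k1 + 2k2 + 2k3 + k4).
t=0.000000, y=1.170000:
  k1 = f(0.000000, 1.170000) = 1.450800
  k2 = f(0.140000, 1.373112) = 1.649459
  k3 = f(0.140000, 1.400924) = 1.683946
  k4 = f(0.280000, 1.641505) = 1.929066
  y ← 1.170000 + (0.28/6)·(k1 + 2k2 + 2k3 + k4) = 1.638845
y(0.28) ≈ 1.6388

1.6388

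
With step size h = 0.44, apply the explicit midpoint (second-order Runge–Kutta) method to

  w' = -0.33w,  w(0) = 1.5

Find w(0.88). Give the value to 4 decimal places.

Midpoint: k1 = f(x_n, w_n); k2 = f(x_n + h/2, w_n + (h/2)·k1); w_{n+1} = w_n + h·k2.
x=0.000000, w=1.500000:
  k1 = f(0.000000, 1.500000) = -0.495000
  k2 = f(0.220000, 1.391100) = -0.459063
  w ← 1.500000 + 0.44·(-0.459063) = 1.298012
x=0.440000, w=1.298012:
  k1 = f(0.440000, 1.298012) = -0.428344
  k2 = f(0.660000, 1.203777) = -0.397246
  w ← 1.298012 + 0.44·(-0.397246) = 1.123224
w(0.88) ≈ 1.1232

1.1232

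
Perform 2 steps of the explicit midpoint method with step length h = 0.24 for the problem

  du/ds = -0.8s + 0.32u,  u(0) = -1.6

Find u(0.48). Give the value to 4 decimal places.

Midpoint: k1 = f(s_n, u_n); k2 = f(s_n + h/2, u_n + (h/2)·k1); u_{n+1} = u_n + h·k2.
s=0.000000, u=-1.600000:
  k1 = f(0.000000, -1.600000) = -0.512000
  k2 = f(0.120000, -1.661440) = -0.627661
  u ← -1.600000 + 0.24·(-0.627661) = -1.750639
s=0.240000, u=-1.750639:
  k1 = f(0.240000, -1.750639) = -0.752204
  k2 = f(0.360000, -1.840903) = -0.877089
  u ← -1.750639 + 0.24·(-0.877089) = -1.961140
u(0.48) ≈ -1.9611

-1.9611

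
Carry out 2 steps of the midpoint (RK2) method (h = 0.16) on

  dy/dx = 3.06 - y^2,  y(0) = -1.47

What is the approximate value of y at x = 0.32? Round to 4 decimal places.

-1.0271

Midpoint: k1 = f(x_n, y_n); k2 = f(x_n + h/2, y_n + (h/2)·k1); y_{n+1} = y_n + h·k2.
x=0.000000, y=-1.470000:
  k1 = f(0.000000, -1.470000) = 0.899100
  k2 = f(0.080000, -1.398072) = 1.105395
  y ← -1.470000 + 0.16·1.105395 = -1.293137
x=0.160000, y=-1.293137:
  k1 = f(0.160000, -1.293137) = 1.387797
  k2 = f(0.240000, -1.182113) = 1.662609
  y ← -1.293137 + 0.16·1.662609 = -1.027119
y(0.32) ≈ -1.0271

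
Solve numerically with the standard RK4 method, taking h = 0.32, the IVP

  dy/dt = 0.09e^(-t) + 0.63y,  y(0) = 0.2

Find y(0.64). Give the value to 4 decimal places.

0.3528

RK4: k1 = f(t_n, y_n); k2 = f(t_n + h/2, y_n + (h/2)·k1); k3 = f(t_n + h/2, y_n + (h/2)·k2); k4 = f(t_n + h, y_n + h·k3); y_{n+1} = y_n + (h/6)·(k1 + 2k2 + 2k3 + k4).
t=0.000000, y=0.200000:
  k1 = f(0.000000, 0.200000) = 0.216000
  k2 = f(0.160000, 0.234560) = 0.224466
  k3 = f(0.160000, 0.235915) = 0.225319
  k4 = f(0.320000, 0.272102) = 0.236778
  y ← 0.200000 + (0.32/6)·(k1 + 2k2 + 2k3 + k4) = 0.272125
t=0.320000, y=0.272125:
  k1 = f(0.320000, 0.272125) = 0.236792
  k2 = f(0.480000, 0.310012) = 0.250998
  k3 = f(0.480000, 0.312285) = 0.252430
  k4 = f(0.640000, 0.352903) = 0.269785
  y ← 0.272125 + (0.32/6)·(k1 + 2k2 + 2k3 + k4) = 0.352842
y(0.64) ≈ 0.3528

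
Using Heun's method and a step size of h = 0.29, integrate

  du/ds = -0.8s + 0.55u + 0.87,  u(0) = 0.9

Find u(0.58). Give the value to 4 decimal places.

1.6827

Heun: k1 = f(s_n, u_n); k2 = f(s_n + h, u_n + h·k1); u_{n+1} = u_n + (h/2)·(k1 + k2).
s=0.000000, u=0.900000:
  k1 = f(0.000000, 0.900000) = 1.365000
  k2 = f(0.290000, 1.295850) = 1.350718
  u ← 0.900000 + (0.29/2)·(1.365000 + 1.350718) = 1.293779
s=0.290000, u=1.293779:
  k1 = f(0.290000, 1.293779) = 1.349578
  k2 = f(0.580000, 1.685157) = 1.332836
  u ← 1.293779 + (0.29/2)·(1.349578 + 1.332836) = 1.682729
u(0.58) ≈ 1.6827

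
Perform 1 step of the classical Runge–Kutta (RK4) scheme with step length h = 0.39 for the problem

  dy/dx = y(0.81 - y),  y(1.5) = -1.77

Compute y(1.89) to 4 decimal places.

RK4: k1 = f(x_n, y_n); k2 = f(x_n + h/2, y_n + (h/2)·k1); k3 = f(x_n + h/2, y_n + (h/2)·k2); k4 = f(x_n + h, y_n + h·k3); y_{n+1} = y_n + (h/6)·(k1 + 2k2 + 2k3 + k4).
x=1.500000, y=-1.770000:
  k1 = f(1.500000, -1.770000) = -4.566600
  k2 = f(1.695000, -2.660487) = -9.233186
  k3 = f(1.695000, -3.570471) = -15.640346
  k4 = f(1.890000, -7.869735) = -68.307214
  y ← -1.770000 + (0.39/6)·(k1 + 2k2 + 2k3 + k4) = -9.740357
y(1.89) ≈ -9.7404

-9.7404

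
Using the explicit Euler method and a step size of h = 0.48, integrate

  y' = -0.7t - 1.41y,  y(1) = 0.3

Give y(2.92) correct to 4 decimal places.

-1.0927

Euler: y_{n+1} = y_n + h·f(t_n, y_n).
t=1.000000, y=0.300000: f=-1.123000 → y ← 0.300000 + 0.48·(-1.123000) = -0.239040
t=1.480000, y=-0.239040: f=-0.698954 → y ← -0.239040 + 0.48·(-0.698954) = -0.574538
t=1.960000, y=-0.574538: f=-0.561902 → y ← -0.574538 + 0.48·(-0.561902) = -0.844251
t=2.440000, y=-0.844251: f=-0.517607 → y ← -0.844251 + 0.48·(-0.517607) = -1.092702
y(2.92) ≈ -1.0927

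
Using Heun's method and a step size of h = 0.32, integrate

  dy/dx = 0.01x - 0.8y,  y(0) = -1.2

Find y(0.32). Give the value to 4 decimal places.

Heun: k1 = f(x_n, y_n); k2 = f(x_n + h, y_n + h·k1); y_{n+1} = y_n + (h/2)·(k1 + k2).
x=0.000000, y=-1.200000:
  k1 = f(0.000000, -1.200000) = 0.960000
  k2 = f(0.320000, -0.892800) = 0.717440
  y ← -1.200000 + (0.32/2)·(0.960000 + 0.717440) = -0.931610
y(0.32) ≈ -0.9316

-0.9316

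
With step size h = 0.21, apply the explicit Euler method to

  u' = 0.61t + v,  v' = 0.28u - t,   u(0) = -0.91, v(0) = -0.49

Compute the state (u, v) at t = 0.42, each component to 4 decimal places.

Euler on (u,v): u_{n+1} = u_n + h·u', v_{n+1} = v_n + h·v'.
0.000000: (-0.910000, -0.490000); f=(-0.490000, -0.254800) → (-1.012900, -0.543508)
0.210000: (-1.012900, -0.543508); f=(-0.415408, -0.493612) → (-1.100136, -0.647167)
(u(0.42), v(0.42)) ≈ (-1.1001, -0.6472)

-1.1001, -0.6472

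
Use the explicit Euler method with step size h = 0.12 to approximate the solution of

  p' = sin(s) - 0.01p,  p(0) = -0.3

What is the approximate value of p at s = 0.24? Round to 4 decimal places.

Euler: p_{n+1} = p_n + h·f(s_n, p_n).
s=0.000000, p=-0.300000: f=0.003000 → p ← -0.300000 + 0.12·0.003000 = -0.299640
s=0.120000, p=-0.299640: f=0.122709 → p ← -0.299640 + 0.12·0.122709 = -0.284915
p(0.24) ≈ -0.2849

-0.2849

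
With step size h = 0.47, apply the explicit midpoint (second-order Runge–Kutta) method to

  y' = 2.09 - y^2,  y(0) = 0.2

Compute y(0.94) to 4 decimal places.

Midpoint: k1 = f(s_n, y_n); k2 = f(s_n + h/2, y_n + (h/2)·k1); y_{n+1} = y_n + h·k2.
s=0.000000, y=0.200000:
  k1 = f(0.000000, 0.200000) = 2.050000
  k2 = f(0.235000, 0.681750) = 1.625217
  y ← 0.200000 + 0.47·1.625217 = 0.963852
s=0.470000, y=0.963852:
  k1 = f(0.470000, 0.963852) = 1.160989
  k2 = f(0.705000, 1.236684) = 0.560612
  y ← 0.963852 + 0.47·0.560612 = 1.227339
y(0.94) ≈ 1.2273

1.2273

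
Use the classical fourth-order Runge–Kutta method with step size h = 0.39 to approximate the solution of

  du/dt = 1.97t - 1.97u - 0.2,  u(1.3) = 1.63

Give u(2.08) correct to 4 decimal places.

RK4: k1 = f(t_n, u_n); k2 = f(t_n + h/2, u_n + (h/2)·k1); k3 = f(t_n + h/2, u_n + (h/2)·k2); k4 = f(t_n + h, u_n + h·k3); u_{n+1} = u_n + (h/6)·(k1 + 2k2 + 2k3 + k4).
t=1.300000, u=1.630000:
  k1 = f(1.300000, 1.630000) = -0.850100
  k2 = f(1.495000, 1.464230) = -0.139384
  k3 = f(1.495000, 1.602820) = -0.412406
  k4 = f(1.690000, 1.469162) = 0.235051
  u ← 1.630000 + (0.39/6)·(k1 + 2k2 + 2k3 + k4) = 1.518289
t=1.690000, u=1.518289:
  k1 = f(1.690000, 1.518289) = 0.138270
  k2 = f(1.885000, 1.545252) = 0.469304
  k3 = f(1.885000, 1.609803) = 0.342137
  k4 = f(2.080000, 1.651723) = 0.643706
  u ← 1.518289 + (0.39/6)·(k1 + 2k2 + 2k3 + k4) = 1.674605
u(2.08) ≈ 1.6746

1.6746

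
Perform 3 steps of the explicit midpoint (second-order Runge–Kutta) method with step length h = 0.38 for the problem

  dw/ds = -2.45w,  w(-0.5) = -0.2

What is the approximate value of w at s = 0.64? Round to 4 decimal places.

Midpoint: k1 = f(s_n, w_n); k2 = f(s_n + h/2, w_n + (h/2)·k1); w_{n+1} = w_n + h·k2.
s=-0.500000, w=-0.200000:
  k1 = f(-0.500000, -0.200000) = 0.490000
  k2 = f(-0.310000, -0.106900) = 0.261905
  w ← -0.200000 + 0.38·0.261905 = -0.100476
s=-0.120000, w=-0.100476:
  k1 = f(-0.120000, -0.100476) = 0.246166
  k2 = f(0.070000, -0.053704) = 0.131576
  w ← -0.100476 + 0.38·0.131576 = -0.050477
s=0.260000, w=-0.050477:
  k1 = f(0.260000, -0.050477) = 0.123669
  k2 = f(0.450000, -0.026980) = 0.066101
  w ← -0.050477 + 0.38·0.066101 = -0.025359
w(0.64) ≈ -0.0254

-0.0254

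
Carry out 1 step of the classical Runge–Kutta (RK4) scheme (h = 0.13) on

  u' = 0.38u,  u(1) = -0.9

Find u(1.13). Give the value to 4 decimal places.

-0.9456

RK4: k1 = f(s_n, u_n); k2 = f(s_n + h/2, u_n + (h/2)·k1); k3 = f(s_n + h/2, u_n + (h/2)·k2); k4 = f(s_n + h, u_n + h·k3); u_{n+1} = u_n + (h/6)·(k1 + 2k2 + 2k3 + k4).
s=1.000000, u=-0.900000:
  k1 = f(1.000000, -0.900000) = -0.342000
  k2 = f(1.065000, -0.922230) = -0.350447
  k3 = f(1.065000, -0.922779) = -0.350656
  k4 = f(1.130000, -0.945585) = -0.359322
  u ← -0.900000 + (0.13/6)·(k1 + 2k2 + 2k3 + k4) = -0.945576
u(1.13) ≈ -0.9456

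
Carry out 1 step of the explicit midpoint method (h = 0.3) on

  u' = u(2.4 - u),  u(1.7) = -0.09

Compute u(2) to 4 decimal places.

-0.1836

Midpoint: k1 = f(t_n, u_n); k2 = f(t_n + h/2, u_n + (h/2)·k1); u_{n+1} = u_n + h·k2.
t=1.700000, u=-0.090000:
  k1 = f(1.700000, -0.090000) = -0.224100
  k2 = f(1.850000, -0.123615) = -0.311957
  u ← -0.090000 + 0.3·(-0.311957) = -0.183587
u(2) ≈ -0.1836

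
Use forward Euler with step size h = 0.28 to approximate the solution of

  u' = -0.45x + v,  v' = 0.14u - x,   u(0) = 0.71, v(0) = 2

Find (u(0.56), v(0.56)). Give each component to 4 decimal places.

1.8025, 1.9992

Euler on (u,v): u_{n+1} = u_n + h·u', v_{n+1} = v_n + h·v'.
0.000000: (0.710000, 2.000000); f=(2.000000, 0.099400) → (1.270000, 2.027832)
0.280000: (1.270000, 2.027832); f=(1.901832, -0.102200) → (1.802513, 1.999216)
(u(0.56), v(0.56)) ≈ (1.8025, 1.9992)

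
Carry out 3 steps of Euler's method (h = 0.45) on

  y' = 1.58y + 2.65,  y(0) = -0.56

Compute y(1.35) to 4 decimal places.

3.9189

Euler: y_{n+1} = y_n + h·f(t_n, y_n).
t=0.000000, y=-0.560000: f=1.765200 → y ← -0.560000 + 0.45·1.765200 = 0.234340
t=0.450000, y=0.234340: f=3.020257 → y ← 0.234340 + 0.45·3.020257 = 1.593456
t=0.900000, y=1.593456: f=5.167660 → y ← 1.593456 + 0.45·5.167660 = 3.918903
y(1.35) ≈ 3.9189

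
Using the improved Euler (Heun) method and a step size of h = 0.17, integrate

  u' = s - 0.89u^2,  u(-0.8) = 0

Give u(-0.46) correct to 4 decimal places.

Heun: k1 = f(s_n, u_n); k2 = f(s_n + h, u_n + h·k1); u_{n+1} = u_n + (h/2)·(k1 + k2).
s=-0.800000, u=0.000000:
  k1 = f(-0.800000, 0.000000) = -0.800000
  k2 = f(-0.630000, -0.136000) = -0.646461
  u ← 0.000000 + (0.17/2)·(-0.800000 + (-0.646461)) = -0.122949
s=-0.630000, u=-0.122949:
  k1 = f(-0.630000, -0.122949) = -0.643454
  k2 = f(-0.460000, -0.232336) = -0.508042
  u ← -0.122949 + (0.17/2)·(-0.643454 + (-0.508042)) = -0.220826
u(-0.46) ≈ -0.2208

-0.2208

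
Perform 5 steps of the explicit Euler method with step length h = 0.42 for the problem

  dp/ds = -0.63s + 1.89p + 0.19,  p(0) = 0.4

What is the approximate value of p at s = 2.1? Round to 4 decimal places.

Euler: p_{n+1} = p_n + h·f(s_n, p_n).
s=0.000000, p=0.400000: f=0.946000 → p ← 0.400000 + 0.42·0.946000 = 0.797320
s=0.420000, p=0.797320: f=1.432335 → p ← 0.797320 + 0.42·1.432335 = 1.398901
s=0.840000, p=1.398901: f=2.304722 → p ← 1.398901 + 0.42·2.304722 = 2.366884
s=1.260000, p=2.366884: f=3.869611 → p ← 2.366884 + 0.42·3.869611 = 3.992120
s=1.680000, p=3.992120: f=6.676708 → p ← 3.992120 + 0.42·6.676708 = 6.796338
p(2.1) ≈ 6.7963

6.7963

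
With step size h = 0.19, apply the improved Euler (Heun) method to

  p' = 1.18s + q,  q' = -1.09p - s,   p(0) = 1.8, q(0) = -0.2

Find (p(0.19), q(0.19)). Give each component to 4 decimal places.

1.7479, -0.5869

Heun on (p,q): k1 = f(s_n, state_n); k2 = f(s_n + h, state_n + h·k1); state_{n+1} = state_n + (h/2)·(k1 + k2).
0.000000: (1.800000, -0.200000)
  k1 = (-0.200000, -1.962000)
  predictor → (1.762000, -0.572780)
  k2 = (-0.348580, -2.110580)
  → (1.747885, -0.586895)
(p(0.19), q(0.19)) ≈ (1.7479, -0.5869)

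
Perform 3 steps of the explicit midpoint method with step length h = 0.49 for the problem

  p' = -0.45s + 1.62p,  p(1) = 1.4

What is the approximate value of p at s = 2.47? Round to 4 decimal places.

9.7744

Midpoint: k1 = f(s_n, p_n); k2 = f(s_n + h/2, p_n + (h/2)·k1); p_{n+1} = p_n + h·k2.
s=1.000000, p=1.400000:
  k1 = f(1.000000, 1.400000) = 1.818000
  k2 = f(1.245000, 1.845410) = 2.429314
  p ← 1.400000 + 0.49·2.429314 = 2.590364
s=1.490000, p=2.590364:
  k1 = f(1.490000, 2.590364) = 3.525890
  k2 = f(1.735000, 3.454207) = 4.815065
  p ← 2.590364 + 0.49·4.815065 = 4.949746
s=1.980000, p=4.949746:
  k1 = f(1.980000, 4.949746) = 7.127588
  k2 = f(2.225000, 6.696005) = 9.846278
  p ← 4.949746 + 0.49·9.846278 = 9.774422
p(2.47) ≈ 9.7744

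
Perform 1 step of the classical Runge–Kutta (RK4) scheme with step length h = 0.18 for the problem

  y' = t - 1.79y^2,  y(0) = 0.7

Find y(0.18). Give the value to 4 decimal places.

0.5855

RK4: k1 = f(t_n, y_n); k2 = f(t_n + h/2, y_n + (h/2)·k1); k3 = f(t_n + h/2, y_n + (h/2)·k2); k4 = f(t_n + h, y_n + h·k3); y_{n+1} = y_n + (h/6)·(k1 + 2k2 + 2k3 + k4).
t=0.000000, y=0.700000:
  k1 = f(0.000000, 0.700000) = -0.877100
  k2 = f(0.090000, 0.621061) = -0.600433
  k3 = f(0.090000, 0.645961) = -0.656906
  k4 = f(0.180000, 0.581757) = -0.425810
  y ← 0.700000 + (0.18/6)·(k1 + 2k2 + 2k3 + k4) = 0.585472
y(0.18) ≈ 0.5855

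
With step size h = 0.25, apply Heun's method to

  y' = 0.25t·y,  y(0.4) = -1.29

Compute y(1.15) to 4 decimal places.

Heun: k1 = f(t_n, y_n); k2 = f(t_n + h, y_n + h·k1); y_{n+1} = y_n + (h/2)·(k1 + k2).
t=0.400000, y=-1.290000:
  k1 = f(0.400000, -1.290000) = -0.129000
  k2 = f(0.650000, -1.322250) = -0.214866
  y ← -1.290000 + (0.25/2)·(-0.129000 + (-0.214866)) = -1.332983
t=0.650000, y=-1.332983:
  k1 = f(0.650000, -1.332983) = -0.216610
  k2 = f(0.900000, -1.387136) = -0.312106
  y ← -1.332983 + (0.25/2)·(-0.216610 + (-0.312106)) = -1.399073
t=0.900000, y=-1.399073:
  k1 = f(0.900000, -1.399073) = -0.314791
  k2 = f(1.150000, -1.477770) = -0.424859
  y ← -1.399073 + (0.25/2)·(-0.314791 + (-0.424859)) = -1.491529
y(1.15) ≈ -1.4915

-1.4915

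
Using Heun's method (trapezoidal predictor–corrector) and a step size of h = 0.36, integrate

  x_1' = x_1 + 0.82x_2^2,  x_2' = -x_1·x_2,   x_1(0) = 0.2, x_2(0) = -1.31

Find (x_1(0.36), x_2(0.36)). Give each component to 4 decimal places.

Heun on (x_1,x_2): k1 = f(x_n, state_n); k2 = f(x_n + h, state_n + h·k1); state_{n+1} = state_n + (h/2)·(k1 + k2).
0.000000: (0.200000, -1.310000)
  k1 = (1.607202, 0.262000)
  predictor → (0.778593, -1.215680)
  k2 = (1.990453, 0.946520)
  → (0.847578, -1.092466)
(x_1(0.36), x_2(0.36)) ≈ (0.8476, -1.0925)

0.8476, -1.0925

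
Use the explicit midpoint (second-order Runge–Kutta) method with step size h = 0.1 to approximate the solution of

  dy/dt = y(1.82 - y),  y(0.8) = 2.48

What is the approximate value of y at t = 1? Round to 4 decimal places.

2.2364

Midpoint: k1 = f(t_n, y_n); k2 = f(t_n + h/2, y_n + (h/2)·k1); y_{n+1} = y_n + h·k2.
t=0.800000, y=2.480000:
  k1 = f(0.800000, 2.480000) = -1.636800
  k2 = f(0.850000, 2.398160) = -1.386520
  y ← 2.480000 + 0.1·(-1.386520) = 2.341348
t=0.900000, y=2.341348:
  k1 = f(0.900000, 2.341348) = -1.220657
  k2 = f(0.950000, 2.280315) = -1.049664
  y ← 2.341348 + 0.1·(-1.049664) = 2.236382
y(1) ≈ 2.2364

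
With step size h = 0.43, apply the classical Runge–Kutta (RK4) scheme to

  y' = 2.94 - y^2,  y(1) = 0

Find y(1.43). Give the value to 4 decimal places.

1.0717

RK4: k1 = f(x_n, y_n); k2 = f(x_n + h/2, y_n + (h/2)·k1); k3 = f(x_n + h/2, y_n + (h/2)·k2); k4 = f(x_n + h, y_n + h·k3); y_{n+1} = y_n + (h/6)·(k1 + 2k2 + 2k3 + k4).
x=1.000000, y=0.000000:
  k1 = f(1.000000, 0.000000) = 2.940000
  k2 = f(1.215000, 0.632100) = 2.540450
  k3 = f(1.215000, 0.546197) = 2.641669
  k4 = f(1.430000, 1.135918) = 1.649691
  y ← 0.000000 + (0.43/6)·(k1 + 2k2 + 2k3 + k4) = 1.071698
y(1.43) ≈ 1.0717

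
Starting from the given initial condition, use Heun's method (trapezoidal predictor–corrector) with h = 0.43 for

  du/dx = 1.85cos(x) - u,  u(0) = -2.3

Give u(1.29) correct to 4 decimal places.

0.1561

Heun: k1 = f(x_n, u_n); k2 = f(x_n + h, u_n + h·k1); u_{n+1} = u_n + (h/2)·(k1 + k2).
x=0.000000, u=-2.300000:
  k1 = f(0.000000, -2.300000) = 4.150000
  k2 = f(0.430000, -0.515500) = 2.197087
  u ← -2.300000 + (0.43/2)·(4.150000 + 2.197087) = -0.935376
x=0.430000, u=-0.935376:
  k1 = f(0.430000, -0.935376) = 2.616963
  k2 = f(0.860000, 0.189918) = 1.017092
  u ← -0.935376 + (0.43/2)·(2.616963 + 1.017092) = -0.154055
x=0.860000, u=-0.154055:
  k1 = f(0.860000, -0.154055) = 1.361064
  k2 = f(1.290000, 0.431203) = 0.081471
  u ← -0.154055 + (0.43/2)·(1.361064 + 0.081471) = 0.156090
u(1.29) ≈ 0.1561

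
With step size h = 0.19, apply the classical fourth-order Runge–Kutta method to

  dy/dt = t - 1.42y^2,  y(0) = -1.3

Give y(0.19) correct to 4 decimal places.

RK4: k1 = f(t_n, y_n); k2 = f(t_n + h/2, y_n + (h/2)·k1); k3 = f(t_n + h/2, y_n + (h/2)·k2); k4 = f(t_n + h, y_n + h·k3); y_{n+1} = y_n + (h/6)·(k1 + 2k2 + 2k3 + k4).
t=0.000000, y=-1.300000:
  k1 = f(0.000000, -1.300000) = -2.399800
  k2 = f(0.095000, -1.527981) = -3.220311
  k3 = f(0.095000, -1.605930) = -3.567194
  k4 = f(0.190000, -1.977767) = -5.364417
  y ← -1.300000 + (0.19/6)·(k1 + 2k2 + 2k3 + k4) = -1.975742
y(0.19) ≈ -1.9757

-1.9757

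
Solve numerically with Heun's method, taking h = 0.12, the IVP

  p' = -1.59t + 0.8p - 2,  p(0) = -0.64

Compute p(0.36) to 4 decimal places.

-1.7986

Heun: k1 = f(t_n, p_n); k2 = f(t_n + h, p_n + h·k1); p_{n+1} = p_n + (h/2)·(k1 + k2).
t=0.000000, p=-0.640000:
  k1 = f(0.000000, -0.640000) = -2.512000
  k2 = f(0.120000, -0.941440) = -2.943952
  p ← -0.640000 + (0.12/2)·(-2.512000 + (-2.943952)) = -0.967357
t=0.120000, p=-0.967357:
  k1 = f(0.120000, -0.967357) = -2.964686
  k2 = f(0.240000, -1.323119) = -3.440096
  p ← -0.967357 + (0.12/2)·(-2.964686 + (-3.440096)) = -1.351644
t=0.240000, p=-1.351644:
  k1 = f(0.240000, -1.351644) = -3.462915
  k2 = f(0.360000, -1.767194) = -3.986155
  p ← -1.351644 + (0.12/2)·(-3.462915 + (-3.986155)) = -1.798588
p(0.36) ≈ -1.7986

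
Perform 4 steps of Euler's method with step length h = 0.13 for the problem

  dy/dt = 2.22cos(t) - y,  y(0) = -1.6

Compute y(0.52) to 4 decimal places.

Euler: y_{n+1} = y_n + h·f(t_n, y_n).
t=0.000000, y=-1.600000: f=3.820000 → y ← -1.600000 + 0.13·3.820000 = -1.103400
t=0.130000, y=-1.103400: f=3.304667 → y ← -1.103400 + 0.13·3.304667 = -0.673793
t=0.260000, y=-0.673793: f=2.819179 → y ← -0.673793 + 0.13·2.819179 = -0.307300
t=0.390000, y=-0.307300: f=2.360598 → y ← -0.307300 + 0.13·2.360598 = -0.000422
y(0.52) ≈ -0.0004

-0.0004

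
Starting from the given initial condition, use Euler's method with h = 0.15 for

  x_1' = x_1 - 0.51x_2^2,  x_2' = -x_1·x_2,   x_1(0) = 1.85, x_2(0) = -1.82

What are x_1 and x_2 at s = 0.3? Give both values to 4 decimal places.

Euler on (x_1,x_2): x_1_{n+1} = x_1_n + h·x_1', x_2_{n+1} = x_2_n + h·x_2'.
0.000000: (1.850000, -1.820000); f=(0.160676, 3.367000) → (1.874101, -1.314950)
0.150000: (1.874101, -1.314950); f=(0.992264, 2.464350) → (2.022941, -0.945298)
(x_1(0.3), x_2(0.3)) ≈ (2.0229, -0.9453)

2.0229, -0.9453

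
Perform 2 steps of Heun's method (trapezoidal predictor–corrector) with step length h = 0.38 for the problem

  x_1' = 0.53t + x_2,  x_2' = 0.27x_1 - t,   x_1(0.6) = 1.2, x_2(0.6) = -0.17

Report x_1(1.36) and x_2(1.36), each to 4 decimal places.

1.3335, -0.6546

Heun on (x_1,x_2): k1 = f(t_n, state_n); k2 = f(t_n + h, state_n + h·k1); state_{n+1} = state_n + (h/2)·(k1 + k2).
0.600000: (1.200000, -0.170000)
  k1 = (0.148000, -0.276000)
  predictor → (1.256240, -0.274880)
  k2 = (0.244520, -0.640815)
  → (1.274579, -0.344195)
0.980000: (1.274579, -0.344195)
  k1 = (0.175205, -0.635864)
  predictor → (1.341157, -0.585823)
  k2 = (0.134977, -0.997888)
  → (1.333513, -0.654608)
(x_1(1.36), x_2(1.36)) ≈ (1.3335, -0.6546)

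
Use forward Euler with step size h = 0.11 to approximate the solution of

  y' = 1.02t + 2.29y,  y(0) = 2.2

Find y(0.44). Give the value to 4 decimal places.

Euler: y_{n+1} = y_n + h·f(t_n, y_n).
t=0.000000, y=2.200000: f=5.038000 → y ← 2.200000 + 0.11·5.038000 = 2.754180
t=0.110000, y=2.754180: f=6.419272 → y ← 2.754180 + 0.11·6.419272 = 3.460300
t=0.220000, y=3.460300: f=8.148487 → y ← 3.460300 + 0.11·8.148487 = 4.356633
t=0.330000, y=4.356633: f=10.313291 → y ← 4.356633 + 0.11·10.313291 = 5.491095
y(0.44) ≈ 5.4911

5.4911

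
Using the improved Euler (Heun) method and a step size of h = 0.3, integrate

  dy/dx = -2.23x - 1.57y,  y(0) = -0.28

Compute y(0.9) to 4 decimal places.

-0.6841

Heun: k1 = f(x_n, y_n); k2 = f(x_n + h, y_n + h·k1); y_{n+1} = y_n + (h/2)·(k1 + k2).
x=0.000000, y=-0.280000:
  k1 = f(0.000000, -0.280000) = 0.439600
  k2 = f(0.300000, -0.148120) = -0.436452
  y ← -0.280000 + (0.3/2)·(0.439600 + (-0.436452)) = -0.279528
x=0.300000, y=-0.279528:
  k1 = f(0.300000, -0.279528) = -0.230141
  k2 = f(0.600000, -0.348570) = -0.790745
  y ← -0.279528 + (0.3/2)·(-0.230141 + (-0.790745)) = -0.432661
x=0.600000, y=-0.432661:
  k1 = f(0.600000, -0.432661) = -0.658723
  k2 = f(0.900000, -0.630278) = -1.017464
  y ← -0.432661 + (0.3/2)·(-0.658723 + (-1.017464)) = -0.684089
y(0.9) ≈ -0.6841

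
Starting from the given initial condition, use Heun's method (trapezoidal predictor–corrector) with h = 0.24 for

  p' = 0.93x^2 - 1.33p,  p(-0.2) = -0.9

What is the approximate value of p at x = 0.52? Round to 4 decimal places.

-0.3083

Heun: k1 = f(x_n, p_n); k2 = f(x_n + h, p_n + h·k1); p_{n+1} = p_n + (h/2)·(k1 + k2).
x=-0.200000, p=-0.900000:
  k1 = f(-0.200000, -0.900000) = 1.234200
  k2 = f(0.040000, -0.603792) = 0.804531
  p ← -0.900000 + (0.24/2)·(1.234200 + 0.804531) = -0.655352
x=0.040000, p=-0.655352:
  k1 = f(0.040000, -0.655352) = 0.873106
  k2 = f(0.280000, -0.445807) = 0.665835
  p ← -0.655352 + (0.24/2)·(0.873106 + 0.665835) = -0.470679
x=0.280000, p=-0.470679:
  k1 = f(0.280000, -0.470679) = 0.698915
  k2 = f(0.520000, -0.302940) = 0.654382
  p ← -0.470679 + (0.24/2)·(0.698915 + 0.654382) = -0.308284
p(0.52) ≈ -0.3083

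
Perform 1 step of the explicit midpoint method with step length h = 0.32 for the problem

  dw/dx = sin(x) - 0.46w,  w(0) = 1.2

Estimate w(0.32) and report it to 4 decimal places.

Midpoint: k1 = f(x_n, w_n); k2 = f(x_n + h/2, w_n + (h/2)·k1); w_{n+1} = w_n + h·k2.
x=0.000000, w=1.200000:
  k1 = f(0.000000, 1.200000) = -0.552000
  k2 = f(0.160000, 1.111680) = -0.352055
  w ← 1.200000 + 0.32·(-0.352055) = 1.087343
w(0.32) ≈ 1.0873

1.0873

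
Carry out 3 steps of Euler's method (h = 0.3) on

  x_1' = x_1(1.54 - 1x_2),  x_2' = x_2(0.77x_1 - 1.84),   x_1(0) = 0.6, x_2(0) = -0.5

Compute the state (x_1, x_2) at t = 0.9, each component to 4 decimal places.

Euler on (x_1,x_2): x_1_{n+1} = x_1_n + h·x_1', x_2_{n+1} = x_2_n + h·x_2'.
0.000000: (0.600000, -0.500000); f=(1.224000, 0.689000) → (0.967200, -0.293300)
0.300000: (0.967200, -0.293300); f=(1.773168, 0.321239) → (1.499150, -0.196928)
0.600000: (1.499150, -0.196928); f=(2.603917, 0.135025) → (2.280325, -0.156421)
(x_1(0.9), x_2(0.9)) ≈ (2.2803, -0.1564)

2.2803, -0.1564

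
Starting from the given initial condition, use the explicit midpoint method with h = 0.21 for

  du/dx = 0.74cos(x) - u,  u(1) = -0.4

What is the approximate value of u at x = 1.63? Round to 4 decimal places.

Midpoint: k1 = f(x_n, u_n); k2 = f(x_n + h/2, u_n + (h/2)·k1); u_{n+1} = u_n + h·k2.
x=1.000000, u=-0.400000:
  k1 = f(1.000000, -0.400000) = 0.799824
  k2 = f(1.105000, -0.316019) = 0.648378
  u ← -0.400000 + 0.21·0.648378 = -0.263841
x=1.210000, u=-0.263841:
  k1 = f(1.210000, -0.263841) = 0.525075
  k2 = f(1.315000, -0.208708) = 0.395940
  u ← -0.263841 + 0.21·0.395940 = -0.180693
x=1.420000, u=-0.180693:
  k1 = f(1.420000, -0.180693) = 0.291860
  k2 = f(1.525000, -0.150048) = 0.183925
  u ← -0.180693 + 0.21·0.183925 = -0.142069
u(1.63) ≈ -0.1421

-0.1421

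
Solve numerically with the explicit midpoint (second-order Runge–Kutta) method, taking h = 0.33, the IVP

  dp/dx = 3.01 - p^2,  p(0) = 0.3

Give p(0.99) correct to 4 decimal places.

1.5969

Midpoint: k1 = f(x_n, p_n); k2 = f(x_n + h/2, p_n + (h/2)·k1); p_{n+1} = p_n + h·k2.
x=0.000000, p=0.300000:
  k1 = f(0.000000, 0.300000) = 2.920000
  k2 = f(0.165000, 0.781800) = 2.398789
  p ← 0.300000 + 0.33·2.398789 = 1.091600
x=0.330000, p=1.091600:
  k1 = f(0.330000, 1.091600) = 1.818409
  k2 = f(0.495000, 1.391638) = 1.073344
  p ← 1.091600 + 0.33·1.073344 = 1.445804
x=0.660000, p=1.445804:
  k1 = f(0.660000, 1.445804) = 0.919651
  k2 = f(0.825000, 1.597546) = 0.457846
  p ← 1.445804 + 0.33·0.457846 = 1.596893
p(0.99) ≈ 1.5969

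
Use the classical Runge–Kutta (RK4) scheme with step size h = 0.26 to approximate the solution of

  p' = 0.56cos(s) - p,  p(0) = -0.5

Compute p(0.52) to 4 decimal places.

RK4: k1 = f(s_n, p_n); k2 = f(s_n + h/2, p_n + (h/2)·k1); k3 = f(s_n + h/2, p_n + (h/2)·k2); k4 = f(s_n + h, p_n + h·k3); p_{n+1} = p_n + (h/6)·(k1 + 2k2 + 2k3 + k4).
s=0.000000, p=-0.500000:
  k1 = f(0.000000, -0.500000) = 1.060000
  k2 = f(0.130000, -0.362200) = 0.917475
  k3 = f(0.130000, -0.380728) = 0.936003
  k4 = f(0.260000, -0.256639) = 0.797818
  p ← -0.500000 + (0.26/6)·(k1 + 2k2 + 2k3 + k4) = -0.258860
s=0.260000, p=-0.258860:
  k1 = f(0.260000, -0.258860) = 0.800038
  k2 = f(0.390000, -0.154855) = 0.672804
  k3 = f(0.390000, -0.171395) = 0.689344
  k4 = f(0.520000, -0.079630) = 0.565609
  p ← -0.258860 + (0.26/6)·(k1 + 2k2 + 2k3 + k4) = -0.081629
p(0.52) ≈ -0.0816

-0.0816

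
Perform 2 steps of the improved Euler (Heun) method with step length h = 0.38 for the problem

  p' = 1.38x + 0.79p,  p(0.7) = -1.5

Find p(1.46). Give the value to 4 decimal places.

-1.2616

Heun: k1 = f(x_n, p_n); k2 = f(x_n + h, p_n + h·k1); p_{n+1} = p_n + (h/2)·(k1 + k2).
x=0.700000, p=-1.500000:
  k1 = f(0.700000, -1.500000) = -0.219000
  k2 = f(1.080000, -1.583220) = 0.239656
  p ← -1.500000 + (0.38/2)·(-0.219000 + 0.239656) = -1.496075
x=1.080000, p=-1.496075:
  k1 = f(1.080000, -1.496075) = 0.308500
  k2 = f(1.460000, -1.378845) = 0.925512
  p ← -1.496075 + (0.38/2)·(0.308500 + 0.925512) = -1.261613
p(1.46) ≈ -1.2616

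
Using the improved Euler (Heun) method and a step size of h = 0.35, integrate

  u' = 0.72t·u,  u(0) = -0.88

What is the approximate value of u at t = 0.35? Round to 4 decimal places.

-0.9188

Heun: k1 = f(t_n, u_n); k2 = f(t_n + h, u_n + h·k1); u_{n+1} = u_n + (h/2)·(k1 + k2).
t=0.000000, u=-0.880000:
  k1 = f(0.000000, -0.880000) = 0.000000
  k2 = f(0.350000, -0.880000) = -0.221760
  u ← -0.880000 + (0.35/2)·(0.000000 + (-0.221760)) = -0.918808
u(0.35) ≈ -0.9188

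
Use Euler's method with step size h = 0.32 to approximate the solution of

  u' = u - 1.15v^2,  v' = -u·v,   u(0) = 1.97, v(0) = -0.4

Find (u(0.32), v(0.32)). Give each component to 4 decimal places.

Euler on (u,v): u_{n+1} = u_n + h·u', v_{n+1} = v_n + h·v'.
0.000000: (1.970000, -0.400000); f=(1.786000, 0.788000) → (2.541520, -0.147840)
(u(0.32), v(0.32)) ≈ (2.5415, -0.1478)

2.5415, -0.1478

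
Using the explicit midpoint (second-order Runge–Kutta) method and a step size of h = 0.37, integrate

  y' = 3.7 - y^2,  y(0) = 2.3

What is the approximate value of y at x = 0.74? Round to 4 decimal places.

2.0909

Midpoint: k1 = f(x_n, y_n); k2 = f(x_n + h/2, y_n + (h/2)·k1); y_{n+1} = y_n + h·k2.
x=0.000000, y=2.300000:
  k1 = f(0.000000, 2.300000) = -1.590000
  k2 = f(0.185000, 2.005850) = -0.323434
  y ← 2.300000 + 0.37·(-0.323434) = 2.180329
x=0.370000, y=2.180329:
  k1 = f(0.370000, 2.180329) = -1.053836
  k2 = f(0.555000, 1.985370) = -0.241693
  y ← 2.180329 + 0.37·(-0.241693) = 2.090903
y(0.74) ≈ 2.0909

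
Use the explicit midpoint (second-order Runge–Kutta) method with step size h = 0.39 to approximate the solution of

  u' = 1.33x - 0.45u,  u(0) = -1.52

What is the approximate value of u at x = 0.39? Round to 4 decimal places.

-1.1755

Midpoint: k1 = f(x_n, u_n); k2 = f(x_n + h/2, u_n + (h/2)·k1); u_{n+1} = u_n + h·k2.
x=0.000000, u=-1.520000:
  k1 = f(0.000000, -1.520000) = 0.684000
  k2 = f(0.195000, -1.386620) = 0.883329
  u ← -1.520000 + 0.39·0.883329 = -1.175502
u(0.39) ≈ -1.1755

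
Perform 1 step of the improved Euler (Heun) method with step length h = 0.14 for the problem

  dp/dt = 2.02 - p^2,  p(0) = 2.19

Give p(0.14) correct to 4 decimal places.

1.9099

Heun: k1 = f(t_n, p_n); k2 = f(t_n + h, p_n + h·k1); p_{n+1} = p_n + (h/2)·(k1 + k2).
t=0.000000, p=2.190000:
  k1 = f(0.000000, 2.190000) = -2.776100
  k2 = f(0.140000, 1.801346) = -1.224847
  p ← 2.190000 + (0.14/2)·(-2.776100 + (-1.224847)) = 1.909934
p(0.14) ≈ 1.9099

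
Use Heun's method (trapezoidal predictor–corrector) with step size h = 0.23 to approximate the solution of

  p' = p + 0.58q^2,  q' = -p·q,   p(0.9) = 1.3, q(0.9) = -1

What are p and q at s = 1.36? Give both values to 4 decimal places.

Heun on (p,q): k1 = f(s_n, state_n); k2 = f(s_n + h, state_n + h·k1); state_{n+1} = state_n + (h/2)·(k1 + k2).
0.900000: (1.300000, -1.000000)
  k1 = (1.880000, 1.300000)
  predictor → (1.732400, -0.701000)
  k2 = (2.017413, 1.214412)
  → (1.748202, -0.710843)
1.130000: (1.748202, -0.710843)
  k1 = (2.041275, 1.242697)
  predictor → (2.217696, -0.425022)
  k2 = (2.322469, 0.942570)
  → (2.250033, -0.459537)
(p(1.36), q(1.36)) ≈ (2.2500, -0.4595)

2.2500, -0.4595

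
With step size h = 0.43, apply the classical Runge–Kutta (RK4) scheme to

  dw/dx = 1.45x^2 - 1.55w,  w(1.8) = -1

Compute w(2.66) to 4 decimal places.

3.4907

RK4: k1 = f(x_n, w_n); k2 = f(x_n + h/2, w_n + (h/2)·k1); k3 = f(x_n + h/2, w_n + (h/2)·k2); k4 = f(x_n + h, w_n + h·k3); w_{n+1} = w_n + (h/6)·(k1 + 2k2 + 2k3 + k4).
x=1.800000, w=-1.000000:
  k1 = f(1.800000, -1.000000) = 6.248000
  k2 = f(2.015000, 0.343320) = 5.355180
  k3 = f(2.015000, 0.151364) = 5.652712
  k4 = f(2.230000, 1.430666) = 4.993172
  w ← -1.000000 + (0.43/6)·(k1 + 2k2 + 2k3 + k4) = 1.383415
x=2.230000, w=1.383415:
  k1 = f(2.230000, 1.383415) = 5.066411
  k2 = f(2.445000, 2.472694) = 4.835461
  k3 = f(2.445000, 2.423039) = 4.912425
  k4 = f(2.660000, 3.495758) = 4.841195
  w ← 1.383415 + (0.43/6)·(k1 + 2k2 + 2k3 + k4) = 3.490657
w(2.66) ≈ 3.4907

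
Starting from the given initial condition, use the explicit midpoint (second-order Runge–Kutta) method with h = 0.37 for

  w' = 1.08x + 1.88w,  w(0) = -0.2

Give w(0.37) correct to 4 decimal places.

-0.3136

Midpoint: k1 = f(x_n, w_n); k2 = f(x_n + h/2, w_n + (h/2)·k1); w_{n+1} = w_n + h·k2.
x=0.000000, w=-0.200000:
  k1 = f(0.000000, -0.200000) = -0.376000
  k2 = f(0.185000, -0.269560) = -0.306973
  w ← -0.200000 + 0.37·(-0.306973) = -0.313580
w(0.37) ≈ -0.3136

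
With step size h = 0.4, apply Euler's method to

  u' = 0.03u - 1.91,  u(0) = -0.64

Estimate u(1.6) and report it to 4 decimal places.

-3.7827

Euler: u_{n+1} = u_n + h·f(x_n, u_n).
x=0.000000, u=-0.640000: f=-1.929200 → u ← -0.640000 + 0.4·(-1.929200) = -1.411680
x=0.400000, u=-1.411680: f=-1.952350 → u ← -1.411680 + 0.4·(-1.952350) = -2.192620
x=0.800000, u=-2.192620: f=-1.975779 → u ← -2.192620 + 0.4·(-1.975779) = -2.982932
x=1.200000, u=-2.982932: f=-1.999488 → u ← -2.982932 + 0.4·(-1.999488) = -3.782727
u(1.6) ≈ -3.7827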